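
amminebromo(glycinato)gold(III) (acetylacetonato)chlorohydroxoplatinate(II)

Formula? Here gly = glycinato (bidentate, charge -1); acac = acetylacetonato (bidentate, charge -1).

Cation [Au…]: ligand charges -2, Au(III) ⇒ ion charge 1+.
Anion [Pt…]: ligand charges -3, Pt(II) ⇒ ion charge 1−.
One 1+ cation balances one 1− anion.

[AuBr(gly)(NH3)][Pt(acac)Cl(OH)]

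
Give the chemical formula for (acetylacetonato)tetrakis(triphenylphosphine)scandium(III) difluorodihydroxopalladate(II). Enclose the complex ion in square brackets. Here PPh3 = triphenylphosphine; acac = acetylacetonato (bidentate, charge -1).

Cation [Sc…]: ligand charges -1, Sc(III) ⇒ ion charge 2+.
Anion [Pd…]: ligand charges -4, Pd(II) ⇒ ion charge 2−.

[Sc(acac)(PPh3)4][PdF2(OH)2]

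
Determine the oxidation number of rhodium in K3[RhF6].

+3

3 potassium outside the brackets (+1 each) → the complex ion is 3−.
Ligand charges: 6×F = -6; sum -6.
Rh + (-6) = 3− ⇒ Rh is +3.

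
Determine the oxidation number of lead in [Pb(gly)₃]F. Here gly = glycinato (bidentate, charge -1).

1 fluoride outside the brackets (-1 each) → the complex ion is 1+.
Ligand charges: 3×gly = -3; sum -3.
Pb + (-3) = 1+ ⇒ Pb is +4.

+4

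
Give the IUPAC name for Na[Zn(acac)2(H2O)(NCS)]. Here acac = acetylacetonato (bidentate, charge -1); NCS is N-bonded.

The 1 sodium counter-ion carries a total charge of +1, so each complex ion is 1−.
Ligand charges: 1×aqua (neutral), 2×acetylacetonato (-1 each), 1×isothiocyanato (-1 each); total -3. So Zn + (-3) = 1−, giving Zn = +2.
The complex ion is anionic, so zinc takes the -ate form zincate(II).

sodium bis(acetylacetonato)aquaisothiocyanatozincate(II)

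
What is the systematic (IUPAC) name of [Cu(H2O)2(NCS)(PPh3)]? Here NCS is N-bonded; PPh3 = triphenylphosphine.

diaquaisothiocyanato(triphenylphosphine)copper(I)

There is no counter-ion, so the complex is neutral overall.
Ligand charges: 2×aqua (neutral), 1×isothiocyanato (-1 each), 1×triphenylphosphine (neutral); total -1. So Cu + (-1) = 0, giving Cu = +1.
Ligands are named alphabetically: aqua before isothiocyanato before triphenylphosphine.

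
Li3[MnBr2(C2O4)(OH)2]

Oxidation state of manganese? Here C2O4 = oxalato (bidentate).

+3

3 lithium outside the brackets (+1 each) → the complex ion is 3−.
Ligand charges: 2×Br = -2; 2×OH = -2; 1×C2O4 = -2; sum -6.
Mn + (-6) = 3− ⇒ Mn is +3.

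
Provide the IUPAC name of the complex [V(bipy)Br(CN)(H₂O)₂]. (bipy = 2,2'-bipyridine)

There is no counter-ion, so the complex is neutral overall.
Ligand charges: 1×2,2'-bipyridine (neutral), 1×bromo (-1 each), 1×cyano (-1 each), 2×aqua (neutral); total -2. So V + (-2) = 0, giving V = +2.
Ligands are named alphabetically: aqua before bipyridine before bromo before cyano.

diaqua(2,2'-bipyridine)bromocyanovanadium(II)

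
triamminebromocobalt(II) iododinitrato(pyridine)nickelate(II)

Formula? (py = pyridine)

[CoBr(NH3)3][NiI(NO3)2(py)]

Cation [Co…]: ligand charges -1, Co(II) ⇒ ion charge 1+.
Anion [Ni…]: ligand charges -3, Ni(II) ⇒ ion charge 1−.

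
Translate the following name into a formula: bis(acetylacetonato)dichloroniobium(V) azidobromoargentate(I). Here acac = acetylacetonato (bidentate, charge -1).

Cation [Nb…]: ligand charges -4, Nb(V) ⇒ ion charge 1+.
Anion [Ag…]: ligand charges -2, Ag(I) ⇒ ion charge 1−.
One 1+ cation balances one 1− anion.

[Nb(acac)2Cl2][AgBr(N3)]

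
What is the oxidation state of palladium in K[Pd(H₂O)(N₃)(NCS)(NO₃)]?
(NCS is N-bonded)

1 potassium outside the brackets (+1 each) → the complex ion is 1−.
Ligand charges: 1×NO3 = -1; 1×N3 = -1; 1×NCS = -1; 1×H2O neutral; sum -3.
Pd + (-3) = 1− ⇒ Pd is +2.

+2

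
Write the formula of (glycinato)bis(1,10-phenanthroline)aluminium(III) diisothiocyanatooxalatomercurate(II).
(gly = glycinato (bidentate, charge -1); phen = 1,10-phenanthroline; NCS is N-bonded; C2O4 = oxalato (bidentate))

Cation [Al…]: ligand charges -1, Al(III) ⇒ ion charge 2+.
Anion [Hg…]: ligand charges -4, Hg(II) ⇒ ion charge 2−.

[Al(gly)(phen)2][Hg(C2O4)(NCS)2]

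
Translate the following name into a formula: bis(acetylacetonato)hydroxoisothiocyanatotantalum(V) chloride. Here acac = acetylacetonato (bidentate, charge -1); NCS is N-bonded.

Ligands: 1 hydroxo (OH, -1), 2 acetylacetonato (acac, -1), 1 isothiocyanato (NCS, -1). Ligand charge sum = -4.
Charge balance with chloride (-1) requires 1 complex ion per 1 chloride.

[Ta(acac)2(NCS)(OH)]Cl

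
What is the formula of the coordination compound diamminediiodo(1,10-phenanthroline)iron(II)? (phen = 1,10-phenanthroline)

Ligands: 1 1,10-phenanthroline (phen, neutral), 2 ammine (NH3, neutral), 2 iodo (I, -1). Ligand charge sum = -2.
With Fe in oxidation state +2, the complex ion is [Fe...].

[FeI2(NH3)2(phen)]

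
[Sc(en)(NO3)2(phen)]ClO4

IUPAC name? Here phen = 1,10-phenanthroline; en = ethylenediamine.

(ethylenediamine)dinitrato(1,10-phenanthroline)scandium(III) perchlorate

The 1 perchlorate counter-ion carries a total charge of -1, so each complex ion is 1+.
Ligand charges: 1×1,10-phenanthroline (neutral), 2×nitrato (-1 each), 1×ethylenediamine (neutral); total -2. So Sc + (-2) = 1+, giving Sc = +3.
Ligands are named alphabetically: ethylenediamine before nitrato before phenanthroline.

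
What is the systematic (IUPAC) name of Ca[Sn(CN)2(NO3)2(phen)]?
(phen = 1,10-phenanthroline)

The 1 calcium counter-ion carries a total charge of +2, so each complex ion is 2−.
Ligand charges: 1×1,10-phenanthroline (neutral), 2×nitrato (-1 each), 2×cyano (-1 each); total -4. So Sn + (-4) = 2−, giving Sn = +2.
The complex ion is anionic, so tin takes the -ate form stannate(II).

calcium dicyanodinitrato(1,10-phenanthroline)stannate(II)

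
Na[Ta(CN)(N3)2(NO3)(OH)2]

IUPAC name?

sodium diazidocyanodihydroxonitratotantalate(V)

The 1 sodium counter-ion carries a total charge of +1, so each complex ion is 1−.
Ligand charges: 2×hydroxo (-1 each), 1×cyano (-1 each), 2×azido (-1 each), 1×nitrato (-1 each); total -6. So Ta + (-6) = 1−, giving Ta = +5.
Ligands are named alphabetically: azido before cyano before hydroxo before nitrato.
The complex ion is anionic, so tantalum takes the -ate form tantalate(V).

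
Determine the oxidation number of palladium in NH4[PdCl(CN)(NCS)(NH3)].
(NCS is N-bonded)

1 ammonium outside the brackets (+1 each) → the complex ion is 1−.
Ligand charges: 1×CN = -1; 1×Cl = -1; 1×NCS = -1; 1×NH3 neutral; sum -3.
Pd + (-3) = 1− ⇒ Pd is +2.

+2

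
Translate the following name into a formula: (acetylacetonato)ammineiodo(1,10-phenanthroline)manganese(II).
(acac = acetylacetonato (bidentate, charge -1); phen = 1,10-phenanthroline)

Ligands: 1 iodo (I, -1), 1 acetylacetonato (acac, -1), 1 ammine (NH3, neutral), 1 1,10-phenanthroline (phen, neutral). Ligand charge sum = -2.
With Mn in oxidation state +2, the complex ion is [Mn...].

[Mn(acac)I(NH3)(phen)]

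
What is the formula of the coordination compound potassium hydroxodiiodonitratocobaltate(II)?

Ligands: 1 hydroxo (OH, -1), 1 nitrato (NO3, -1), 2 iodo (I, -1). Ligand charge sum = -4.
Charge balance with potassium (+1) requires 1 complex ion per 2 potassium.

K2[CoI2(NO3)(OH)]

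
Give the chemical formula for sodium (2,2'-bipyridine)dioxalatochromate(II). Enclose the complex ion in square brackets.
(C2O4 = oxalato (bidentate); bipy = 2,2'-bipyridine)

Ligands: 2 oxalato (C2O4, -2), 1 2,2'-bipyridine (bipy, neutral). Ligand charge sum = -4.
With Cr in oxidation state +2, the complex ion is [Cr...]^2−.
Charge balance with sodium (+1) requires 1 complex ion per 2 sodium.

Na2[Cr(bipy)(C2O4)2]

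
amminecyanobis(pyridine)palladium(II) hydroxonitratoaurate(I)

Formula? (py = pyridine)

[Pd(CN)(NH3)(py)2][Au(NO3)(OH)]

Cation [Pd…]: ligand charges -1, Pd(II) ⇒ ion charge 1+.
Anion [Au…]: ligand charges -2, Au(I) ⇒ ion charge 1−.
One 1+ cation balances one 1− anion.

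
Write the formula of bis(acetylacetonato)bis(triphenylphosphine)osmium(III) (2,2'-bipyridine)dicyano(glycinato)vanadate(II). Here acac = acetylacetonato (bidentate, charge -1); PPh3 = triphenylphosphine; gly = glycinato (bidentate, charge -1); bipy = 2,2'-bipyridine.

[Os(acac)2(PPh3)2][V(bipy)(CN)2(gly)]

Cation [Os…]: ligand charges -2, Os(III) ⇒ ion charge 1+.
Anion [V…]: ligand charges -3, V(II) ⇒ ion charge 1−.
One 1+ cation balances one 1− anion.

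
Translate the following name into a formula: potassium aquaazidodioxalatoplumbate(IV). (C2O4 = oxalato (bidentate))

K[Pb(C2O4)2(H2O)(N3)]

Ligands: 1 azido (N3, -1), 2 oxalato (C2O4, -2), 1 aqua (H2O, neutral). Ligand charge sum = -5.
With Pb in oxidation state +4, the complex ion is [Pb...]^1−.
Charge balance with potassium (+1) requires 1 complex ion per 1 potassium.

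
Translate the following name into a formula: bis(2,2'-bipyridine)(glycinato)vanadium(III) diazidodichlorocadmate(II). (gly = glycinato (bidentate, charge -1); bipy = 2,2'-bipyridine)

[V(bipy)2(gly)][CdCl2(N3)2]

Cation [V…]: ligand charges -1, V(III) ⇒ ion charge 2+.
Anion [Cd…]: ligand charges -4, Cd(II) ⇒ ion charge 2−.
One 2+ cation balances one 2− anion.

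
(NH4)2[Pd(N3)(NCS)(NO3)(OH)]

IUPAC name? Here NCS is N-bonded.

The 2 ammonium counter-ions carry a total charge of +2, so each complex ion is 2−.
Ligand charges: 1×hydroxo (-1 each), 1×isothiocyanato (-1 each), 1×azido (-1 each), 1×nitrato (-1 each); total -4. So Pd + (-4) = 2−, giving Pd = +2.
The complex ion is anionic, so palladium takes the -ate form palladate(II).

ammonium azidohydroxoisothiocyanatonitratopalladate(II)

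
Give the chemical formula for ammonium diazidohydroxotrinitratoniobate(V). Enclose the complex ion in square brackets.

Ligands: 3 nitrato (NO3, -1), 2 azido (N3, -1), 1 hydroxo (OH, -1). Ligand charge sum = -6.
With Nb in oxidation state +5, the complex ion is [Nb...]^1−.
Charge balance with ammonium (+1) requires 1 complex ion per 1 ammonium.

NH4[Nb(N3)2(NO3)3(OH)]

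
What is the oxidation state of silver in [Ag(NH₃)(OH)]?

No counter-ion: the bracketed complex is neutral.
Ligand charges: 1×OH = -1; 1×NH3 neutral; sum -1.
Ag + (-1) = 0 ⇒ Ag is +1.

+1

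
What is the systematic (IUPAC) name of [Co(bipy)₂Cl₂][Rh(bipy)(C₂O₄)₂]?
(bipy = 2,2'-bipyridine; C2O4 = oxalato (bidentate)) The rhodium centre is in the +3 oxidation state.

Both ions are complex: the cation is named first with the plain metal name, the anion second with the -ate form; each ion's ligands are alphabetised independently.
Rh is given as +3; the anion's ligand charges sum to -4, so the complex anion is 1−.
A 1:1 salt means the cation carries the equal and opposite charge, 1+.
Cation: ligand charges sum to -2; for the ion to be 1+, Co = +3.

bis(2,2'-bipyridine)dichlorocobalt(III) (2,2'-bipyridine)dioxalatorhodate(III)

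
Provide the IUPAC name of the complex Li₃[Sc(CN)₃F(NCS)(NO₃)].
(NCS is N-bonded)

The 3 lithium counter-ions carry a total charge of +3, so each complex ion is 3−.
Ligand charges: 1×fluoro (-1 each), 1×nitrato (-1 each), 3×cyano (-1 each), 1×isothiocyanato (-1 each); total -6. So Sc + (-6) = 3−, giving Sc = +3.
The complex ion is anionic, so scandium takes the -ate form scandate(III).

lithium tricyanofluoroisothiocyanatonitratoscandate(III)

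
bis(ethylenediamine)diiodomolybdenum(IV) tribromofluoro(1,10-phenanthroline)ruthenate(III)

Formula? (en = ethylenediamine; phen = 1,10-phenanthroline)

Cation [Mo…]: ligand charges -2, Mo(IV) ⇒ ion charge 2+.
Anion [Ru…]: ligand charges -4, Ru(III) ⇒ ion charge 1−.
One 2+ cation requires 2 of the 1− anion.

[Mo(en)2I2][RuBr3F(phen)]2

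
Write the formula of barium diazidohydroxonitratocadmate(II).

Ba[Cd(N3)2(NO3)(OH)]

Ligands: 2 azido (N3, -1), 1 hydroxo (OH, -1), 1 nitrato (NO3, -1). Ligand charge sum = -4.
With Cd in oxidation state +2, the complex ion is [Cd...]^2−.
Charge balance with barium (+2) requires 1 complex ion per 1 barium.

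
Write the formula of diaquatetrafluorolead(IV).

[PbF4(H2O)2]

Ligands: 4 fluoro (F, -1), 2 aqua (H2O, neutral). Ligand charge sum = -4.
With Pb in oxidation state +4, the complex ion is [Pb...].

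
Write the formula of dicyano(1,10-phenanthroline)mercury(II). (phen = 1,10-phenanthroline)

[Hg(CN)2(phen)]

Ligands: 1 1,10-phenanthroline (phen, neutral), 2 cyano (CN, -1). Ligand charge sum = -2.
With Hg in oxidation state +2, the complex ion is [Hg...].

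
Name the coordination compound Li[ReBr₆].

The 1 lithium counter-ion carries a total charge of +1, so each complex ion is 1−.
Ligand charges: 6×bromo (-1 each); total -6. So Re + (-6) = 1−, giving Re = +5.
The complex ion is anionic, so rhenium takes the -ate form rhenate(V).

lithium hexabromorhenate(V)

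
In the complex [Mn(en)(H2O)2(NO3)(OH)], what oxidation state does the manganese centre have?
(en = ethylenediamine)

No counter-ion: the bracketed complex is neutral.
Ligand charges: 1×OH = -1; 2×H2O neutral; 1×NO3 = -1; 1×en neutral; sum -2.
Mn + (-2) = 0 ⇒ Mn is +2.

+2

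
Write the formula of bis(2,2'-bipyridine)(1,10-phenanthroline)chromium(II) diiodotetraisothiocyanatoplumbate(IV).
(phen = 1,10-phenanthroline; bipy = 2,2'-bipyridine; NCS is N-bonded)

[Cr(bipy)2(phen)][PbI2(NCS)4]

Cation [Cr…]: ligand charges 0, Cr(II) ⇒ ion charge 2+.
Anion [Pb…]: ligand charges -6, Pb(IV) ⇒ ion charge 2−.
One 2+ cation balances one 2− anion.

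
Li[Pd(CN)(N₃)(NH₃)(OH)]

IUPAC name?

The 1 lithium counter-ion carries a total charge of +1, so each complex ion is 1−.
Ligand charges: 1×cyano (-1 each), 1×ammine (neutral), 1×hydroxo (-1 each), 1×azido (-1 each); total -3. So Pd + (-3) = 1−, giving Pd = +2.
The complex ion is anionic, so palladium takes the -ate form palladate(II).

lithium ammineazidocyanohydroxopalladate(II)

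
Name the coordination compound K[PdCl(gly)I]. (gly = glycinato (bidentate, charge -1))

potassium chloro(glycinato)iodopalladate(II)

The 1 potassium counter-ion carries a total charge of +1, so each complex ion is 1−.
Ligand charges: 1×iodo (-1 each), 1×glycinato (-1 each), 1×chloro (-1 each); total -3. So Pd + (-3) = 1−, giving Pd = +2.
Ligands are named alphabetically: chloro before glycinato before iodo.
The complex ion is anionic, so palladium takes the -ate form palladate(II).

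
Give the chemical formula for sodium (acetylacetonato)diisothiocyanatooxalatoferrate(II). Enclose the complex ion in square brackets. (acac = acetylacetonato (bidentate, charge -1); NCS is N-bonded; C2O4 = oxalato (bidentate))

Ligands: 1 acetylacetonato (acac, -1), 2 isothiocyanato (NCS, -1), 1 oxalato (C2O4, -2). Ligand charge sum = -5.
With Fe in oxidation state +2, the complex ion is [Fe...]^3−.
Charge balance with sodium (+1) requires 1 complex ion per 3 sodium.

Na3[Fe(acac)(C2O4)(NCS)2]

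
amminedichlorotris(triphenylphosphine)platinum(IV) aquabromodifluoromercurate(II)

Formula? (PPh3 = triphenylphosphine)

Cation [Pt…]: ligand charges -2, Pt(IV) ⇒ ion charge 2+.
Anion [Hg…]: ligand charges -3, Hg(II) ⇒ ion charge 1−.

[PtCl2(NH3)(PPh3)3][HgBrF2(H2O)]2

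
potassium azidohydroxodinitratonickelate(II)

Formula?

K2[Ni(N3)(NO3)2(OH)]

Ligands: 2 nitrato (NO3, -1), 1 hydroxo (OH, -1), 1 azido (N3, -1). Ligand charge sum = -4.
Charge balance with potassium (+1) requires 1 complex ion per 2 potassium.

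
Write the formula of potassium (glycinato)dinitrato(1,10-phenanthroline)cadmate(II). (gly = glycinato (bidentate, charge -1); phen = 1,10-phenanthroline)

Ligands: 1 glycinato (gly, -1), 2 nitrato (NO3, -1), 1 1,10-phenanthroline (phen, neutral). Ligand charge sum = -3.
With Cd in oxidation state +2, the complex ion is [Cd...]^1−.
Charge balance with potassium (+1) requires 1 complex ion per 1 potassium.

K[Cd(gly)(NO3)2(phen)]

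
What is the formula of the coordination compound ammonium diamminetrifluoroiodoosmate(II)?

(NH4)2[OsF3I(NH3)2]

Ligands: 2 ammine (NH3, neutral), 3 fluoro (F, -1), 1 iodo (I, -1). Ligand charge sum = -4.
With Os in oxidation state +2, the complex ion is [Os...]^2−.
Charge balance with ammonium (+1) requires 1 complex ion per 2 ammonium.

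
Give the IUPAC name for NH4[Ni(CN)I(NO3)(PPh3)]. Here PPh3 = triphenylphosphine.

ammonium cyanoiodonitrato(triphenylphosphine)nickelate(II)

The 1 ammonium counter-ion carries a total charge of +1, so each complex ion is 1−.
Ligand charges: 1×iodo (-1 each), 1×cyano (-1 each), 1×nitrato (-1 each), 1×triphenylphosphine (neutral); total -3. So Ni + (-3) = 1−, giving Ni = +2.
Ligands are named alphabetically: cyano before iodo before nitrato before triphenylphosphine.
The complex ion is anionic, so nickel takes the -ate form nickelate(II).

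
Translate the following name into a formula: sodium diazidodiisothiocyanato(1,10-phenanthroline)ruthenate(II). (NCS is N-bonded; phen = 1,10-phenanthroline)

Ligands: 2 isothiocyanato (NCS, -1), 2 azido (N3, -1), 1 1,10-phenanthroline (phen, neutral). Ligand charge sum = -4.
Charge balance with sodium (+1) requires 1 complex ion per 2 sodium.

Na2[Ru(N3)2(NCS)2(phen)]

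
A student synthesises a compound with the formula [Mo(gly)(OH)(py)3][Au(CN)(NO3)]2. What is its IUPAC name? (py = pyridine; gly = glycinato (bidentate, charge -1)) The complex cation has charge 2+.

(glycinato)hydroxotris(pyridine)molybdenum(IV) cyanonitratoaurate(I)

The complex cation is given as 2+; its ligand charges sum to -2, so Mo = +4.
With 2 anions per cation, each anion must be 2/2 = 1−.
Anion: ligand charges sum to -2; for the ion to be 1−, Au = +1.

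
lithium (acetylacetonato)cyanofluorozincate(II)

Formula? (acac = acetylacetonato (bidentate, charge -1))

Ligands: 1 fluoro (F, -1), 1 acetylacetonato (acac, -1), 1 cyano (CN, -1). Ligand charge sum = -3.
With Zn in oxidation state +2, the complex ion is [Zn...]^1−.
Charge balance with lithium (+1) requires 1 complex ion per 1 lithium.

Li[Zn(acac)(CN)F]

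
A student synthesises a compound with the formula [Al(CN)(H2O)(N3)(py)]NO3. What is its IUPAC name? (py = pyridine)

The 1 nitrate counter-ion carries a total charge of -1, so each complex ion is 1+.
Ligand charges: 1×azido (-1 each), 1×aqua (neutral), 1×pyridine (neutral), 1×cyano (-1 each); total -2. So Al + (-2) = 1+, giving Al = +3.
Ligands are named alphabetically: aqua before azido before cyano before pyridine.

aquaazidocyano(pyridine)aluminium(III) nitrate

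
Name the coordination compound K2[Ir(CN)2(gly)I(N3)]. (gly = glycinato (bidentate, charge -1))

The 2 potassium counter-ions carry a total charge of +2, so each complex ion is 2−.
Ligand charges: 1×iodo (-1 each), 2×cyano (-1 each), 1×azido (-1 each), 1×glycinato (-1 each); total -5. So Ir + (-5) = 2−, giving Ir = +3.
Ligands are named alphabetically: azido before cyano before glycinato before iodo.
The complex ion is anionic, so iridium takes the -ate form iridate(III).

potassium azidodicyano(glycinato)iodoiridate(III)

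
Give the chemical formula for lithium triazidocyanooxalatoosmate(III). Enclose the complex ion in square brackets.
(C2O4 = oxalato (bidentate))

Ligands: 1 cyano (CN, -1), 3 azido (N3, -1), 1 oxalato (C2O4, -2). Ligand charge sum = -6.
Charge balance with lithium (+1) requires 1 complex ion per 3 lithium.

Li3[Os(C2O4)(CN)(N3)3]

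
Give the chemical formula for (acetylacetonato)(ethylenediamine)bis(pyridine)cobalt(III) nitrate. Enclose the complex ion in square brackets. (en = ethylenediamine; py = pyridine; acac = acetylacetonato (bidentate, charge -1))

Ligands: 1 ethylenediamine (en, neutral), 2 pyridine (py, neutral), 1 acetylacetonato (acac, -1). Ligand charge sum = -1.
With Co in oxidation state +3, the complex ion is [Co...]^2+.
Charge balance with nitrate (-1) requires 1 complex ion per 2 nitrate.

[Co(acac)(en)(py)2](NO3)2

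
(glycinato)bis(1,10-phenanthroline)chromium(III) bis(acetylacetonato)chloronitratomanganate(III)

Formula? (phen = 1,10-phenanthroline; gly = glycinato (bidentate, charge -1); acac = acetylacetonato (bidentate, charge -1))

Cation [Cr…]: ligand charges -1, Cr(III) ⇒ ion charge 2+.
Anion [Mn…]: ligand charges -4, Mn(III) ⇒ ion charge 1−.
One 2+ cation requires 2 of the 1− anion.

[Cr(gly)(phen)2][Mn(acac)2Cl(NO3)]2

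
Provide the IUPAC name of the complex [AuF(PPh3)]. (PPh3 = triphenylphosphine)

fluoro(triphenylphosphine)gold(I)

There is no counter-ion, so the complex is neutral overall.
Ligand charges: 1×fluoro (-1 each), 1×triphenylphosphine (neutral); total -1. So Au + (-1) = 0, giving Au = +1.
Ligands are named alphabetically: fluoro before triphenylphosphine.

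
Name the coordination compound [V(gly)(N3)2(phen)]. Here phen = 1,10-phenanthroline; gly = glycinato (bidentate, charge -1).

diazido(glycinato)(1,10-phenanthroline)vanadium(III)

There is no counter-ion, so the complex is neutral overall.
Ligand charges: 1×1,10-phenanthroline (neutral), 1×glycinato (-1 each), 2×azido (-1 each); total -3. So V + (-3) = 0, giving V = +3.
Ligands are named alphabetically: azido before glycinato before phenanthroline.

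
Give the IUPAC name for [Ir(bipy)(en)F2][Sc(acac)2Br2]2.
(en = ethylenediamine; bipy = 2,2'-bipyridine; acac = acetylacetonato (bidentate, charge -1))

(2,2'-bipyridine)(ethylenediamine)difluoroiridium(IV) bis(acetylacetonato)dibromoscandate(III)

Scandium is always +3 in its complexes; the anion's ligand charges sum to -4, so the complex anion is 1−.
With 2 anions per cation, the cation must be 2×1 = 2+.
Cation: ligand charges sum to -2; for the ion to be 2+, Ir = +4.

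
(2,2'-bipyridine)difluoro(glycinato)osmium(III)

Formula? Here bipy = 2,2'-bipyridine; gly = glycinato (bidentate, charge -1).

[Os(bipy)F2(gly)]

Ligands: 1 2,2'-bipyridine (bipy, neutral), 2 fluoro (F, -1), 1 glycinato (gly, -1). Ligand charge sum = -3.
With Os in oxidation state +3, the complex ion is [Os...].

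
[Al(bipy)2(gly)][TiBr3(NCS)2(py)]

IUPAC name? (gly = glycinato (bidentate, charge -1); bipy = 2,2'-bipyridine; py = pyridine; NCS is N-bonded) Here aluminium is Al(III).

Al is given as +3; the cation's ligand charges sum to -1, so the complex cation is 2+.
A 1:1 salt means the anion carries the equal and opposite charge, 2−.
Anion: ligand charges sum to -5; for the ion to be 2−, Ti = +3.

bis(2,2'-bipyridine)(glycinato)aluminium(III) tribromodiisothiocyanato(pyridine)titanate(III)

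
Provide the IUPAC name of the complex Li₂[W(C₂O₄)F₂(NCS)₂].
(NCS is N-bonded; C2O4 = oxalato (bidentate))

lithium difluorodiisothiocyanatooxalatotungstate(IV)

The 2 lithium counter-ions carry a total charge of +2, so each complex ion is 2−.
Ligand charges: 2×fluoro (-1 each), 2×isothiocyanato (-1 each), 1×oxalato (-2 each); total -6. So W + (-6) = 2−, giving W = +4.
Ligands are named alphabetically: fluoro before isothiocyanato before oxalato.
The complex ion is anionic, so tungsten takes the -ate form tungstate(IV).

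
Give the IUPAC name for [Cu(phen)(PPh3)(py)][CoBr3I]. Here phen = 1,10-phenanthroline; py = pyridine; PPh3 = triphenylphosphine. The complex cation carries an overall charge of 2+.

(1,10-phenanthroline)(pyridine)(triphenylphosphine)copper(II) tribromoiodocobaltate(II)

The complex cation is given as 2+; its ligand charges sum to 0, so Cu = +2.
A 1:1 salt means the anion carries the equal and opposite charge, 2−.
Anion: ligand charges sum to -4; for the ion to be 2−, Co = +2.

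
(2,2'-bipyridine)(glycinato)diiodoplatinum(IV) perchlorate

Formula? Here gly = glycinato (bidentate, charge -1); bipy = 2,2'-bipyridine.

Ligands: 1 glycinato (gly, -1), 2 iodo (I, -1), 1 2,2'-bipyridine (bipy, neutral). Ligand charge sum = -3.
With Pt in oxidation state +4, the complex ion is [Pt...]^1+.
Charge balance with perchlorate (-1) requires 1 complex ion per 1 perchlorate.

[Pt(bipy)(gly)I2]ClO4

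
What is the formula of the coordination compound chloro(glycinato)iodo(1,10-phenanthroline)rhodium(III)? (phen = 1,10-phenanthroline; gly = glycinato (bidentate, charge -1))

[RhCl(gly)I(phen)]

Ligands: 1 chloro (Cl, -1), 1 1,10-phenanthroline (phen, neutral), 1 iodo (I, -1), 1 glycinato (gly, -1). Ligand charge sum = -3.
With Rh in oxidation state +3, the complex ion is [Rh...].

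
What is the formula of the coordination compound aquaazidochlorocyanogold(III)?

[AuCl(CN)(H2O)(N3)]

Ligands: 1 chloro (Cl, -1), 1 cyano (CN, -1), 1 aqua (H2O, neutral), 1 azido (N3, -1). Ligand charge sum = -3.
With Au in oxidation state +3, the complex ion is [Au...].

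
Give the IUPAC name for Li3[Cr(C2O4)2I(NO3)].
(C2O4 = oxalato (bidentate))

The 3 lithium counter-ions carry a total charge of +3, so each complex ion is 3−.
Ligand charges: 2×oxalato (-2 each), 1×nitrato (-1 each), 1×iodo (-1 each); total -6. So Cr + (-6) = 3−, giving Cr = +3.
Ligands are named alphabetically: iodo before nitrato before oxalato.
The complex ion is anionic, so chromium takes the -ate form chromate(III).

lithium iodonitratodioxalatochromate(III)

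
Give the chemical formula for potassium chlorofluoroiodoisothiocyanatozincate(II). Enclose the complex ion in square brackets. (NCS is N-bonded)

Ligands: 1 iodo (I, -1), 1 isothiocyanato (NCS, -1), 1 chloro (Cl, -1), 1 fluoro (F, -1). Ligand charge sum = -4.
With Zn in oxidation state +2, the complex ion is [Zn...]^2−.
Charge balance with potassium (+1) requires 1 complex ion per 2 potassium.

K2[ZnClFI(NCS)]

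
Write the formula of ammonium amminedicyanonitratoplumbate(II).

NH4[Pb(CN)2(NH3)(NO3)]

Ligands: 2 cyano (CN, -1), 1 nitrato (NO3, -1), 1 ammine (NH3, neutral). Ligand charge sum = -3.
With Pb in oxidation state +2, the complex ion is [Pb...]^1−.
Charge balance with ammonium (+1) requires 1 complex ion per 1 ammonium.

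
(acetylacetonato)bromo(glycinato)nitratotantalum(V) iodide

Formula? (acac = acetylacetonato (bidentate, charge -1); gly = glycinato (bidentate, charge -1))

Ligands: 1 bromo (Br, -1), 1 nitrato (NO3, -1), 1 acetylacetonato (acac, -1), 1 glycinato (gly, -1). Ligand charge sum = -4.
With Ta in oxidation state +5, the complex ion is [Ta...]^1+.
Charge balance with iodide (-1) requires 1 complex ion per 1 iodide.

[Ta(acac)Br(gly)(NO3)]I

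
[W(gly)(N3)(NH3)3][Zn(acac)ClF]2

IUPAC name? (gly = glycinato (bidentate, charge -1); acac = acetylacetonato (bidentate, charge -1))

triammineazido(glycinato)tungsten(IV) (acetylacetonato)chlorofluorozincate(II)

Zinc is always +2 in its complexes; the anion's ligand charges sum to -3, so the complex anion is 1−.
With 2 anions per cation, the cation must be 2×1 = 2+.
Cation: ligand charges sum to -2; for the ion to be 2+, W = +4.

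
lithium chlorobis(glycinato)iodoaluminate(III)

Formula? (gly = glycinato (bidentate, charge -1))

Li[AlCl(gly)2I]

Ligands: 1 chloro (Cl, -1), 1 iodo (I, -1), 2 glycinato (gly, -1). Ligand charge sum = -4.
Charge balance with lithium (+1) requires 1 complex ion per 1 lithium.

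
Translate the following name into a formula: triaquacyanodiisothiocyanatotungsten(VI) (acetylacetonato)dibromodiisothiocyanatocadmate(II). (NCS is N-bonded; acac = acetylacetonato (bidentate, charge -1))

[W(CN)(H2O)3(NCS)2][Cd(acac)Br2(NCS)2]

Cation [W…]: ligand charges -3, W(VI) ⇒ ion charge 3+.
Anion [Cd…]: ligand charges -5, Cd(II) ⇒ ion charge 3−.
One 3+ cation balances one 3− anion.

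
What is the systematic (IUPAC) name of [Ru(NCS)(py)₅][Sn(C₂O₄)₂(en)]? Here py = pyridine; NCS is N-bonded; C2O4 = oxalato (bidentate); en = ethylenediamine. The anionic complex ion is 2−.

Both ions are complex: the cation is named first with the plain metal name, the anion second with the -ate form; each ion's ligands are alphabetised independently.
The complex anion is given as 2−; its ligand charges sum to -4, so Sn = +2.
A 1:1 salt means the cation carries the equal and opposite charge, 2+.
Cation: ligand charges sum to -1; for the ion to be 2+, Ru = +3.

isothiocyanatopentakis(pyridine)ruthenium(III) (ethylenediamine)dioxalatostannate(II)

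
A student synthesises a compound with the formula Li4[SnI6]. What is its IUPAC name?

lithium hexaiodostannate(II)

The 4 lithium counter-ions carry a total charge of +4, so each complex ion is 4−.
Ligand charges: 6×iodo (-1 each); total -6. So Sn + (-6) = 4−, giving Sn = +2.
The complex ion is anionic, so tin takes the -ate form stannate(II).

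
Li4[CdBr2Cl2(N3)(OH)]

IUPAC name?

lithium azidodibromodichlorohydroxocadmate(II)

The 4 lithium counter-ions carry a total charge of +4, so each complex ion is 4−.
Ligand charges: 1×azido (-1 each), 2×chloro (-1 each), 1×hydroxo (-1 each), 2×bromo (-1 each); total -6. So Cd + (-6) = 4−, giving Cd = +2.
The complex ion is anionic, so cadmium takes the -ate form cadmate(II).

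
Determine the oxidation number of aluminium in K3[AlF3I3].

3 potassium outside the brackets (+1 each) → the complex ion is 3−.
Ligand charges: 3×F = -3; 3×I = -3; sum -6.
Al + (-6) = 3− ⇒ Al is +3.

+3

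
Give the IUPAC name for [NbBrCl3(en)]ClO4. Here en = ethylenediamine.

bromotrichloro(ethylenediamine)niobium(V) perchlorate

The 1 perchlorate counter-ion carries a total charge of -1, so each complex ion is 1+.
Ligand charges: 1×ethylenediamine (neutral), 3×chloro (-1 each), 1×bromo (-1 each); total -4. So Nb + (-4) = 1+, giving Nb = +5.
Ligands are named alphabetically: bromo before chloro before ethylenediamine.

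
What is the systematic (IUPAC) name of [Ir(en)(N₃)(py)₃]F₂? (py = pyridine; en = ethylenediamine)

azido(ethylenediamine)tris(pyridine)iridium(III) fluoride

The 2 fluoride counter-ions carry a total charge of -2, so each complex ion is 2+.
Ligand charges: 3×pyridine (neutral), 1×ethylenediamine (neutral), 1×azido (-1 each); total -1. So Ir + (-1) = 2+, giving Ir = +3.
Ligands are named alphabetically: azido before ethylenediamine before pyridine.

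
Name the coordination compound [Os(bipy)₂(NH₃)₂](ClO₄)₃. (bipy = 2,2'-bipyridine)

diamminebis(2,2'-bipyridine)osmium(III) perchlorate

The 3 perchlorate counter-ions carry a total charge of -3, so each complex ion is 3+.
Ligand charges: 2×ammine (neutral), 2×2,2'-bipyridine (neutral); total 0. So Os + (0) = 3+, giving Os = +3.
Ligands are named alphabetically: ammine before bipyridine.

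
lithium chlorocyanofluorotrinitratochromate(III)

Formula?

Ligands: 1 fluoro (F, -1), 1 chloro (Cl, -1), 1 cyano (CN, -1), 3 nitrato (NO3, -1). Ligand charge sum = -6.
With Cr in oxidation state +3, the complex ion is [Cr...]^3−.
Charge balance with lithium (+1) requires 1 complex ion per 3 lithium.

Li3[CrCl(CN)F(NO3)3]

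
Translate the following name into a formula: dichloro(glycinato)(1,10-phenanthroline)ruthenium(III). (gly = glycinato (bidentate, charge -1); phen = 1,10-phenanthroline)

[RuCl2(gly)(phen)]

Ligands: 1 glycinato (gly, -1), 1 1,10-phenanthroline (phen, neutral), 2 chloro (Cl, -1). Ligand charge sum = -3.
With Ru in oxidation state +3, the complex ion is [Ru...].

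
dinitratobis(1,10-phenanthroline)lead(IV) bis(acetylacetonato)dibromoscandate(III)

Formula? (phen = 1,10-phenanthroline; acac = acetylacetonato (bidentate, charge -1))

Cation [Pb…]: ligand charges -2, Pb(IV) ⇒ ion charge 2+.
Anion [Sc…]: ligand charges -4, Sc(III) ⇒ ion charge 1−.

[Pb(NO3)2(phen)2][Sc(acac)2Br2]2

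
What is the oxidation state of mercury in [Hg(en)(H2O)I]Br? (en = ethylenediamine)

+2

1 bromide outside the brackets (-1 each) → the complex ion is 1+.
Ligand charges: 1×I = -1; 1×H2O neutral; 1×en neutral; sum -1.
Hg + (-1) = 1+ ⇒ Hg is +2.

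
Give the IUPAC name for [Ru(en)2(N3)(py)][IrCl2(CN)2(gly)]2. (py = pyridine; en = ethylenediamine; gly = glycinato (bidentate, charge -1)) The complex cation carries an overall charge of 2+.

azidobis(ethylenediamine)(pyridine)ruthenium(III) dichlorodicyano(glycinato)iridate(IV)

Both ions are complex: the cation is named first with the plain metal name, the anion second with the -ate form; each ion's ligands are alphabetised independently.
The complex cation is given as 2+; its ligand charges sum to -1, so Ru = +3.
With 2 anions per cation, each anion must be 2/2 = 1−.
Anion: ligand charges sum to -5; for the ion to be 1−, Ir = +4.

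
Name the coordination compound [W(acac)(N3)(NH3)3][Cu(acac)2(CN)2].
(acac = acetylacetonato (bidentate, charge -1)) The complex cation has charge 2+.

(acetylacetonato)triammineazidotungsten(IV) bis(acetylacetonato)dicyanocuprate(II)

Both ions are complex: the cation is named first with the plain metal name, the anion second with the -ate form; each ion's ligands are alphabetised independently.
The complex cation is given as 2+; its ligand charges sum to -2, so W = +4.
A 1:1 salt means the anion carries the equal and opposite charge, 2−.
Anion: ligand charges sum to -4; for the ion to be 2−, Cu = +2.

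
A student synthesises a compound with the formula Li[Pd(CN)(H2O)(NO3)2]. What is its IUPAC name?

The 1 lithium counter-ion carries a total charge of +1, so each complex ion is 1−.
Ligand charges: 1×cyano (-1 each), 2×nitrato (-1 each), 1×aqua (neutral); total -3. So Pd + (-3) = 1−, giving Pd = +2.
Ligands are named alphabetically: aqua before cyano before nitrato.
The complex ion is anionic, so palladium takes the -ate form palladate(II).

lithium aquacyanodinitratopalladate(II)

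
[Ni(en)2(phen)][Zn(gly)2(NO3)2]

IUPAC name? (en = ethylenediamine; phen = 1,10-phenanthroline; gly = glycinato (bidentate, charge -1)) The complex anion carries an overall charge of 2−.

bis(ethylenediamine)(1,10-phenanthroline)nickel(II) bis(glycinato)dinitratozincate(II)

Both ions are complex: the cation is named first with the plain metal name, the anion second with the -ate form; each ion's ligands are alphabetised independently.
The complex anion is given as 2−; its ligand charges sum to -4, so Zn = +2.
A 1:1 salt means the cation carries the equal and opposite charge, 2+.
Cation: ligand charges sum to 0; for the ion to be 2+, Ni = +2.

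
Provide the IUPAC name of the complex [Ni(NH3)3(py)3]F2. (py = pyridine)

triamminetris(pyridine)nickel(II) fluoride

The 2 fluoride counter-ions carry a total charge of -2, so each complex ion is 2+.
Ligand charges: 3×pyridine (neutral), 3×ammine (neutral); total 0. So Ni + (0) = 2+, giving Ni = +2.
Ligands are named alphabetically: ammine before pyridine.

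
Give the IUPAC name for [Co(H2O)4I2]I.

The 1 iodide counter-ion carries a total charge of -1, so each complex ion is 1+.
Ligand charges: 2×iodo (-1 each), 4×aqua (neutral); total -2. So Co + (-2) = 1+, giving Co = +3.
Ligands are named alphabetically: aqua before iodo.

tetraaquadiiodocobalt(III) iodide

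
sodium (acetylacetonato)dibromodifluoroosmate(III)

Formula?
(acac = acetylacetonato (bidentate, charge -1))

Na2[Os(acac)Br2F2]

Ligands: 1 acetylacetonato (acac, -1), 2 bromo (Br, -1), 2 fluoro (F, -1). Ligand charge sum = -5.
Charge balance with sodium (+1) requires 1 complex ion per 2 sodium.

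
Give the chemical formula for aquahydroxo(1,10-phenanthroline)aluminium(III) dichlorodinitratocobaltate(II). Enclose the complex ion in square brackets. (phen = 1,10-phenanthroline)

[Al(H2O)(OH)(phen)][CoCl2(NO3)2]

Cation [Al…]: ligand charges -1, Al(III) ⇒ ion charge 2+.
Anion [Co…]: ligand charges -4, Co(II) ⇒ ion charge 2−.
One 2+ cation balances one 2− anion.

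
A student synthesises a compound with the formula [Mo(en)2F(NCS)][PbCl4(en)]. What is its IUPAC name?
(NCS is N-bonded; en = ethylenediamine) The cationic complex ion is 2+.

bis(ethylenediamine)fluoroisothiocyanatomolybdenum(IV) tetrachloro(ethylenediamine)plumbate(II)

Both ions are complex: the cation is named first with the plain metal name, the anion second with the -ate form; each ion's ligands are alphabetised independently.
The complex cation is given as 2+; its ligand charges sum to -2, so Mo = +4.
A 1:1 salt means the anion carries the equal and opposite charge, 2−.
Anion: ligand charges sum to -4; for the ion to be 2−, Pb = +2.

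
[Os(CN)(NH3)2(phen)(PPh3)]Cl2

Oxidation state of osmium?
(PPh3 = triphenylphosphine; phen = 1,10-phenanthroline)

2 chloride outside the brackets (-1 each) → the complex ion is 2+.
Ligand charges: 1×PPh3 neutral; 1×phen neutral; 2×NH3 neutral; 1×CN = -1; sum -1.
Os + (-1) = 2+ ⇒ Os is +3.

+3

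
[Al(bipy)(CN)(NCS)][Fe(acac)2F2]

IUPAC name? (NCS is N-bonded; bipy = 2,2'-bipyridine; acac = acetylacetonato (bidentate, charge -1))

(2,2'-bipyridine)cyanoisothiocyanatoaluminium(III) bis(acetylacetonato)difluoroferrate(III)

Both ions are complex: the cation is named first with the plain metal name, the anion second with the -ate form; each ion's ligands are alphabetised independently.
Aluminium is always +3 in its complexes; the cation's ligand charges sum to -2, so the complex cation is 1+.
A 1:1 salt means the anion carries the equal and opposite charge, 1−.
Anion: ligand charges sum to -4; for the ion to be 1−, Fe = +3.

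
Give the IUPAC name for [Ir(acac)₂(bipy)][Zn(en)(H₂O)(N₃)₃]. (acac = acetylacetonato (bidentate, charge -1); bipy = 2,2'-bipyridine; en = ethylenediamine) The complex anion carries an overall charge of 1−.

bis(acetylacetonato)(2,2'-bipyridine)iridium(III) aquatriazido(ethylenediamine)zincate(II)

Both ions are complex: the cation is named first with the plain metal name, the anion second with the -ate form; each ion's ligands are alphabetised independently.
The complex anion is given as 1−; its ligand charges sum to -3, so Zn = +2.
A 1:1 salt means the cation carries the equal and opposite charge, 1+.
Cation: ligand charges sum to -2; for the ion to be 1+, Ir = +3.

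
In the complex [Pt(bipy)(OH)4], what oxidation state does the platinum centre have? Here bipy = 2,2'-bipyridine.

No counter-ion: the bracketed complex is neutral.
Ligand charges: 1×bipy neutral; 4×OH = -4; sum -4.
Pt + (-4) = 0 ⇒ Pt is +4.

+4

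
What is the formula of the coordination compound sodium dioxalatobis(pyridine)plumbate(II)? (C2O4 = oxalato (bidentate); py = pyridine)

Na2[Pb(C2O4)2(py)2]

Ligands: 2 oxalato (C2O4, -2), 2 pyridine (py, neutral). Ligand charge sum = -4.
Charge balance with sodium (+1) requires 1 complex ion per 2 sodium.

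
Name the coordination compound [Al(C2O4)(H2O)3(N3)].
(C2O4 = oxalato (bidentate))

There is no counter-ion, so the complex is neutral overall.
Ligand charges: 3×aqua (neutral), 1×azido (-1 each), 1×oxalato (-2 each); total -3. So Al + (-3) = 0, giving Al = +3.
Ligands are named alphabetically: aqua before azido before oxalato.

triaquaazidooxalatoaluminium(III)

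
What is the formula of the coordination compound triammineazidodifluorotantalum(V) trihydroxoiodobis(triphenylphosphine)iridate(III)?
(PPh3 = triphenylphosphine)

Cation [Ta…]: ligand charges -3, Ta(V) ⇒ ion charge 2+.
Anion [Ir…]: ligand charges -4, Ir(III) ⇒ ion charge 1−.
One 2+ cation requires 2 of the 1− anion.

[TaF2(N3)(NH3)3][IrI(OH)3(PPh3)2]2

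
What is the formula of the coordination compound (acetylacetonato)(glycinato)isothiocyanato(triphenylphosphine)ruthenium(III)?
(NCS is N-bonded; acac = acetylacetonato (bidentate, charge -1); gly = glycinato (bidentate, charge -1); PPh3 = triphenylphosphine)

Ligands: 1 isothiocyanato (NCS, -1), 1 acetylacetonato (acac, -1), 1 glycinato (gly, -1), 1 triphenylphosphine (PPh3, neutral). Ligand charge sum = -3.
With Ru in oxidation state +3, the complex ion is [Ru...].

[Ru(acac)(gly)(NCS)(PPh3)]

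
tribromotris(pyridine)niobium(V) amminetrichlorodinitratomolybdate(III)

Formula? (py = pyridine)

[NbBr3(py)3][MoCl3(NH3)(NO3)2]

Cation [Nb…]: ligand charges -3, Nb(V) ⇒ ion charge 2+.
Anion [Mo…]: ligand charges -5, Mo(III) ⇒ ion charge 2−.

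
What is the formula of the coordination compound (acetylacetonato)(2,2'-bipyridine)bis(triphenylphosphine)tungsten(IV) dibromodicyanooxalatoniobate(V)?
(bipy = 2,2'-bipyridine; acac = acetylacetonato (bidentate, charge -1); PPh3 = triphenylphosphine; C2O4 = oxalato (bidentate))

[W(acac)(bipy)(PPh3)2][NbBr2(C2O4)(CN)2]3

Cation [W…]: ligand charges -1, W(IV) ⇒ ion charge 3+.
Anion [Nb…]: ligand charges -6, Nb(V) ⇒ ion charge 1−.
One 3+ cation requires 3 of the 1− anion.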